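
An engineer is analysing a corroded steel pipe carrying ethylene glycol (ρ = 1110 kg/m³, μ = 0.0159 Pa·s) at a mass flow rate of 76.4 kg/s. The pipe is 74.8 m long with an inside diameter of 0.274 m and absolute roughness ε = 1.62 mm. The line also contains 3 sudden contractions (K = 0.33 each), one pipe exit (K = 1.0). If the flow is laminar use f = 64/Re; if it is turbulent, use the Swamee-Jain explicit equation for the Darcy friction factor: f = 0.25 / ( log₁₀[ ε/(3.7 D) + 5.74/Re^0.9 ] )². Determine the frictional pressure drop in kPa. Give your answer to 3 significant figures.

ΔP ≈ 8.92 kPa

A = πD²/4 = π(0.274)²/4 = 0.05896 m²; mean velocity V = ṁ/(ρA) = 76.4/(1110 · 0.05896) = 1.167 m/s.
Reynolds number Re = ρVD/μ = 1110 · 1.167 · 0.274 / 0.0159 = 2.233e+04.
Re > 4000 → turbulent. Relative roughness ε/D = 0.00162/0.274 = 0.00591. Swamee-Jain: f = 0.25/(log₁₀[0.00591/3.7 + 5.74/2.233e+04^0.9])² = 0.25/(log₁₀[0.0016 + 0.0007])² = 0.25/(-2.639)² = 0.03591.
Total minor-loss coefficient ΣK = 3·0.33 + 1·1 = 1.99.
ΔP = [f·L/D + ΣK]·(ρV²/2) = [0.03591·74.8/0.274 + 1.99]·(1110·1.167²/2) = [9.802 + 1.99]·756.2 = 8917 Pa.
ΔP = 8917 Pa = 8.92 kPa.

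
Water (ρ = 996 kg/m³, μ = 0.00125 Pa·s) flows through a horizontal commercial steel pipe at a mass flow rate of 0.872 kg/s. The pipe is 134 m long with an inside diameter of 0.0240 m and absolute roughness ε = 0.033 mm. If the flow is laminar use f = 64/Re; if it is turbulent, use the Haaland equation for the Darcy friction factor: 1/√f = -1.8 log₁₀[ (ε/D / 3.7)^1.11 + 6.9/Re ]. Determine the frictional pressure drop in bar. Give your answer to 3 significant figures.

A = πD²/4 = π(0.024)²/4 = 0.0004524 m²; mean velocity V = ṁ/(ρA) = 0.872/(996 · 0.0004524) = 1.935 m/s.
Reynolds number Re = ρVD/μ = 996 · 1.935 · 0.024 / 0.00125 = 3.701e+04.
Re > 4000 → turbulent. Relative roughness ε/D = 3.3e-05/0.024 = 0.00138. Haaland: 1/√f = -1.8 log₁₀[(0.00138/3.7)^1.11 + 6.9/3.701e+04] = -1.8 log₁₀[0.000156 + 0.000186] = 6.238, so f = 0.0257.
Darcy-Weisbach: ΔP = f(L/D)(ρV²/2) = 0.0257·(134/0.024)·(996·1.935²/2) = 0.0257·5583·1865 = 2.676e+05 Pa.
ΔP = 2.676e+05 Pa = 2.68 bar.

ΔP ≈ 2.68 bar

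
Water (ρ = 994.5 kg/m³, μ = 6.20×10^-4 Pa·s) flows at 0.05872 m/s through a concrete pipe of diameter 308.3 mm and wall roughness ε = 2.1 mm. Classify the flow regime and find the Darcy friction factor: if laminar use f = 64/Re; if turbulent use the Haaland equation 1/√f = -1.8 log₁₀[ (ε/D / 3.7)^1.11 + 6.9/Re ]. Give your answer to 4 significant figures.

f ≈ 0.03580

Re = ρVD/μ = 994.5·0.05872·0.3083/0.00062 = 2.904e+04.
Re > 4000 → turbulent. ε/D = 0.0021/0.3083 = 0.00681; Haaland: 1/√f = -1.8 log₁₀[0.000921 + 0.000238] = 5.285, so f = 0.0358.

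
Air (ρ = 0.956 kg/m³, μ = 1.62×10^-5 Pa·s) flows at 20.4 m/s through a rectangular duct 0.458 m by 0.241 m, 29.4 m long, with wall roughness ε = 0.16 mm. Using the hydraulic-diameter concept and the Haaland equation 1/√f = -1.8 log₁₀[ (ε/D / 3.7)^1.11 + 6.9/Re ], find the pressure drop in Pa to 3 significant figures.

ΔP ≈ 331 Pa

Hydraulic diameter D_h = 4A/P = 4·(0.458·0.241)/(2·(0.458+0.241)) = 0.4415/1.398 = 0.3158 m.
Re = ρVD_h/μ = 0.956·20.4·0.3158/1.62e-05 = 3.802e+05.
ε/D_h = 0.00016/0.3158 = 0.000507; Haaland gives 1/√f = -1.8 log₁₀[5.15e-05+1.81e-05] = 7.483, so f = 0.01786.
ΔP = f(L/D_h)(ρV²/2) = 0.01786·29.4/0.3158·198.9 = 330.7 Pa.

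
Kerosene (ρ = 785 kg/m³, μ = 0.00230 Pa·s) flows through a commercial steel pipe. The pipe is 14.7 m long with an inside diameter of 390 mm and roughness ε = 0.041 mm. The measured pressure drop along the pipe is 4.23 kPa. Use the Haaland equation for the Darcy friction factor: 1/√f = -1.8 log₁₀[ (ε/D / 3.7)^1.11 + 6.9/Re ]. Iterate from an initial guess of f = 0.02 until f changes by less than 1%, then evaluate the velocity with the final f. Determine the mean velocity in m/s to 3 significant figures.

V ≈ 4.51 m/s

Rearranging Darcy-Weisbach: V = √(2·ΔP·D/(f·L·ρ)). With ε/D = 4.1e-05/0.39 = 0.000105, iterate starting from f = 0.02:
  f = 0.02 → V = √(2·4230·0.39/(0.02·14.7·785)) = 3.781 m/s; Re = ρVD/μ = 5.033e+05; f → 0.01431
  f = 0.01431 → V = 4.47 m/s; Re = 5.95e+05; f → 0.01405
  f = 0.01405 → V = 4.511 m/s; Re = 6.004e+05; f → 0.01404
Converged (Δf/f < 1%). With the final f = 0.01404: V = √(2·4230·0.39/(0.01404·14.7·785)) = 4.513 m/s.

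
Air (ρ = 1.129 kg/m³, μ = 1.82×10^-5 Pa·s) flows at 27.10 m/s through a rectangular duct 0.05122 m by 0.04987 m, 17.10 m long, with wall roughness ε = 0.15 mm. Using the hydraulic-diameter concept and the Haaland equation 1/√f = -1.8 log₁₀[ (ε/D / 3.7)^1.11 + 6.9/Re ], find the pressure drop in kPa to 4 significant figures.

ΔP ≈ 3.860 kPa

Hydraulic diameter D_h = 4A/P = 4·(0.05122·0.04987)/(2·(0.05122+0.04987)) = 0.01022/0.2022 = 0.05054 m.
Re = ρVD_h/μ = 1.129·27.1·0.05054/1.82e-05 = 8.496e+04.
ε/D_h = 0.00015/0.05054 = 0.00297; Haaland gives 1/√f = -1.8 log₁₀[0.000366+8.12e-05] = 6.029, so f = 0.02751.
ΔP = f(L/D_h)(ρV²/2) = 0.02751·17.1/0.05054·414.6 = 3860 Pa.
ΔP = 3.860 kPa.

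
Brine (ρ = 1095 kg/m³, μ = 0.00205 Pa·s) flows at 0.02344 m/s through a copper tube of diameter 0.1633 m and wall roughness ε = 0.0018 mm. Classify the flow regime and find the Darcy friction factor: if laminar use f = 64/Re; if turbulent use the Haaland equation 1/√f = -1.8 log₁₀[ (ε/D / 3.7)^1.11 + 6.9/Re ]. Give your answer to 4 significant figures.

Re = ρVD/μ = 1095·0.02344·0.1633/0.00205 = 2045.
Re < 2300 → laminar, so f = 64/Re = 0.0313 (roughness is irrelevant in laminar flow).

f ≈ 0.03130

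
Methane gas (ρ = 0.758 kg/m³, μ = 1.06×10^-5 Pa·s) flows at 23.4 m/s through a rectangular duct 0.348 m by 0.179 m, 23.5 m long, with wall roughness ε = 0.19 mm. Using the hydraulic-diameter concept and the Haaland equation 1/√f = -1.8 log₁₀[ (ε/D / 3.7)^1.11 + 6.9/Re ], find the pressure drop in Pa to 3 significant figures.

ΔP ≈ 401 Pa

Hydraulic diameter D_h = 4A/P = 4·(0.348·0.179)/(2·(0.348+0.179)) = 0.2492/1.054 = 0.2364 m.
Re = ρVD_h/μ = 0.758·23.4·0.2364/1.06e-05 = 3.956e+05.
ε/D_h = 0.00019/0.2364 = 0.000804; Haaland gives 1/√f = -1.8 log₁₀[8.59e-05+1.74e-05] = 7.174, so f = 0.01943.
ΔP = f(L/D_h)(ρV²/2) = 0.01943·23.5/0.2364·207.5 = 400.8 Pa.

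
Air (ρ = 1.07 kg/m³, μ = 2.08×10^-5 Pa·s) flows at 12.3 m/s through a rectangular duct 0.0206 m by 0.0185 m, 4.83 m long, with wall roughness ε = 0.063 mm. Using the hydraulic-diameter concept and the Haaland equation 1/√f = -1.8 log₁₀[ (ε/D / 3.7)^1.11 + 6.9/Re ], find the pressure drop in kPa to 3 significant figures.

Hydraulic diameter D_h = 4A/P = 4·(0.0206·0.0185)/(2·(0.0206+0.0185)) = 0.001524/0.0782 = 0.01949 m.
Re = ρVD_h/μ = 1.07·12.3·0.01949/2.08e-05 = 1.233e+04.
ε/D_h = 6.3e-05/0.01949 = 0.00323; Haaland gives 1/√f = -1.8 log₁₀[0.000403+0.000559] = 5.43, so f = 0.03391.
ΔP = f(L/D_h)(ρV²/2) = 0.03391·4.83/0.01949·80.94 = 680.1 Pa.
ΔP = 0.680 kPa.

ΔP ≈ 0.680 kPa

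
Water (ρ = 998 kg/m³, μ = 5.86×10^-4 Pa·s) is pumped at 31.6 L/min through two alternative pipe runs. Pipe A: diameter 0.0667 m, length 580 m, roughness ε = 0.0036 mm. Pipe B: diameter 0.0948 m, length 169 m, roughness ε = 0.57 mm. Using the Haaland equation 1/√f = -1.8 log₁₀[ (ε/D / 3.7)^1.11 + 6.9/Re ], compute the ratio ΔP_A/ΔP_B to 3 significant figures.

ΔP_A/ΔP_B ≈ 14.2

Pipe A: V = Q/A = 0.0005267/0.003494 = 0.1507 m/s; Re = 1.712e+04; ε/D = 5.4e-05; Haaland → f = 0.02686; ΔP_A = f(L/D)(ρV²/2) = 2647 Pa.
Pipe B: V = Q/A = 0.0005267/0.007058 = 0.07462 m/s; Re = 1.205e+04; ε/D = 0.00601; Haaland → f = 0.03768; ΔP_B = f(L/D)(ρV²/2) = 186.6 Pa.
ΔP_A/ΔP_B = 2647/186.6 = 14.2.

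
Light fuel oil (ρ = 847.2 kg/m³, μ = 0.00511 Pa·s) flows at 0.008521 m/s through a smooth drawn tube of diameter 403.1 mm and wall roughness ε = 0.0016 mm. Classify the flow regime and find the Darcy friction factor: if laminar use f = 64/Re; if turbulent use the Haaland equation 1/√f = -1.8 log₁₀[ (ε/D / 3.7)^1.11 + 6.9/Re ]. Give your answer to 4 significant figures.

f ≈ 0.1124

Re = ρVD/μ = 847.2·0.008521·0.4031/0.00511 = 569.5.
Re < 2300 → laminar, so f = 64/Re = 0.1124 (roughness is irrelevant in laminar flow).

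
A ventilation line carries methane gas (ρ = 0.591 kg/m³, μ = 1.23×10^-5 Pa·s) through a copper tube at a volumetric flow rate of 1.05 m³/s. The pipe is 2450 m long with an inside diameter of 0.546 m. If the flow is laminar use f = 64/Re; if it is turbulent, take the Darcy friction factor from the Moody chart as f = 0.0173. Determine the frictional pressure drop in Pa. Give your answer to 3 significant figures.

ΔP ≈ 461 Pa

Cross-sectional area A = πD²/4 = π(0.546)²/4 = 0.2341 m²; mean velocity V = Q/A = 1.05/0.2341 = 4.485 m/s.
Reynolds number Re = ρVD/μ = 0.591 · 4.485 · 0.546 / 1.23e-05 = 1.176e+05.
Re > 4000 → turbulent; use the Moody-chart value f = 0.0173.
Darcy-Weisbach: ΔP = f(L/D)(ρV²/2) = 0.0173·(2450/0.546)·(0.591·4.485²/2) = 0.0173·4487·5.943 = 461.3 Pa.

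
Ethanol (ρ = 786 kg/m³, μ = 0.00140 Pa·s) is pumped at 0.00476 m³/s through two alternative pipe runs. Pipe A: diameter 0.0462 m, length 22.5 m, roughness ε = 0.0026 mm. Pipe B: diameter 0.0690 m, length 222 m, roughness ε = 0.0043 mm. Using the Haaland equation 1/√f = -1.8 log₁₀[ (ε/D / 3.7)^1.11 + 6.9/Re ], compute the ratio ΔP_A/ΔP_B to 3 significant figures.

ΔP_A/ΔP_B ≈ 0.691

Pipe A: V = Q/A = 0.00476/0.001676 = 2.839 m/s; Re = 7.365e+04; ε/D = 5.63e-05; Haaland → f = 0.01921; ΔP_A = f(L/D)(ρV²/2) = 2.965e+04 Pa.
Pipe B: V = Q/A = 0.00476/0.003739 = 1.273 m/s; Re = 4.931e+04; ε/D = 6.23e-05; Haaland → f = 0.02094; ΔP_B = f(L/D)(ρV²/2) = 4.291e+04 Pa.
ΔP_A/ΔP_B = 2.965e+04/4.291e+04 = 0.691.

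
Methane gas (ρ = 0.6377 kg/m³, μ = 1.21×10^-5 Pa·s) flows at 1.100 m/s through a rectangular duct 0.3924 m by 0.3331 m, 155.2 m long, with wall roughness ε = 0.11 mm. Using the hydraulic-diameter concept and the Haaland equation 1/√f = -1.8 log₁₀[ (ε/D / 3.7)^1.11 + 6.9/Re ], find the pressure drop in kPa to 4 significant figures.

Hydraulic diameter D_h = 4A/P = 4·(0.3924·0.3331)/(2·(0.3924+0.3331)) = 0.5228/1.451 = 0.3603 m.
Re = ρVD_h/μ = 0.6377·1.1·0.3603/1.21e-05 = 2.089e+04.
ε/D_h = 0.00011/0.3603 = 0.000305; Haaland gives 1/√f = -1.8 log₁₀[2.93e-05+0.00033] = 6.199, so f = 0.02602.
ΔP = f(L/D_h)(ρV²/2) = 0.02602·155.2/0.3603·0.3858 = 4.324 Pa.
ΔP = 0.004324 kPa.

ΔP ≈ 0.004324 kPa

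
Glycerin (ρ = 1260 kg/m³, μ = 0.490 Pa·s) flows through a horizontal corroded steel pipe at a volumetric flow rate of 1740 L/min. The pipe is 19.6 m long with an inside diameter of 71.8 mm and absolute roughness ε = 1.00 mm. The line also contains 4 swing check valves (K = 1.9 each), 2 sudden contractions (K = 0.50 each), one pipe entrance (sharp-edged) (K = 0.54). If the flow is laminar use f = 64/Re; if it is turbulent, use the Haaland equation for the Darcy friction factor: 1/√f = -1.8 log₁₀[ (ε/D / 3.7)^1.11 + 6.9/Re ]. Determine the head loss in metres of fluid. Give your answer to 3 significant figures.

h_f ≈ 58.4 m

Q = 1740 L/min = 1740/60000 = 0.029 m³/s.
Cross-sectional area A = πD²/4 = π(0.0718)²/4 = 0.004049 m²; mean velocity V = Q/A = 0.029/0.004049 = 7.162 m/s.
Reynolds number Re = ρVD/μ = 1260 · 7.162 · 0.0718 / 0.49 = 1322.
Re < 2300 → laminar flow, so f = 64/Re = 64/1322 = 0.0484 (the turbulent correlation is not needed).
Total minor-loss coefficient ΣK = 4·1.9 + 2·0.5 + 1·0.54 = 9.14.
ΔP = [f·L/D + ΣK]·(ρV²/2) = [0.0484·19.6/0.0718 + 9.14]·(1260·7.162²/2) = [13.21 + 9.14]·3.232e+04 = 7.224e+05 Pa.
Head loss h_f = ΔP/(ρg) = 7.224e+05/(1260·9.81) = 58.4 m.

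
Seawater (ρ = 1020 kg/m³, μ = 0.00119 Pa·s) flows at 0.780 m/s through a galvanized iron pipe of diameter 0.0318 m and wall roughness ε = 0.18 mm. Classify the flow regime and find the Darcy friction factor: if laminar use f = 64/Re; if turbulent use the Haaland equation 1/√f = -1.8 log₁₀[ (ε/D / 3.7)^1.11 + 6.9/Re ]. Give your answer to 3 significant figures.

f ≈ 0.0350

Re = ρVD/μ = 1020·0.78·0.0318/0.00119 = 2.126e+04.
Re > 4000 → turbulent. ε/D = 0.00018/0.0318 = 0.00566; Haaland: 1/√f = -1.8 log₁₀[0.00075 + 0.000325] = 5.344, so f = 0.03502.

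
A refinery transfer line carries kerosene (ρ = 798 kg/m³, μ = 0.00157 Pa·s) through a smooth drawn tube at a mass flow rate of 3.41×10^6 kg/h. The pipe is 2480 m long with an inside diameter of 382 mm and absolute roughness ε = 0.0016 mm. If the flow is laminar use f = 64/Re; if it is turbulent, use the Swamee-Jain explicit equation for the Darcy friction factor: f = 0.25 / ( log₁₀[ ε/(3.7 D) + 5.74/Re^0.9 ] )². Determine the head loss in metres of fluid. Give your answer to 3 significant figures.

h_f ≈ 373 m

ṁ = 3.41×10^6 kg/h = 3.41×10^6/3600 = 947.2 kg/s.
A = πD²/4 = π(0.382)²/4 = 0.1146 m²; mean velocity V = ṁ/(ρA) = 947.2/(798 · 0.1146) = 10.36 m/s.
Reynolds number Re = ρVD/μ = 798 · 10.36 · 0.382 / 0.00157 = 2.011e+06.
Re > 4000 → turbulent. Relative roughness ε/D = 1.6e-06/0.382 = 4.19e-06. Swamee-Jain: f = 0.25/(log₁₀[4.19e-06/3.7 + 5.74/2.011e+06^0.9])² = 0.25/(log₁₀[1.13e-06 + 1.22e-05])² = 0.25/(-4.876)² = 0.01052.
Darcy-Weisbach: ΔP = f(L/D)(ρV²/2) = 0.01052·(2480/0.382)·(798·10.36²/2) = 0.01052·6492·4.28e+04 = 2.922e+06 Pa.
Head loss h_f = ΔP/(ρg) = 2.922e+06/(798·9.81) = 373 m.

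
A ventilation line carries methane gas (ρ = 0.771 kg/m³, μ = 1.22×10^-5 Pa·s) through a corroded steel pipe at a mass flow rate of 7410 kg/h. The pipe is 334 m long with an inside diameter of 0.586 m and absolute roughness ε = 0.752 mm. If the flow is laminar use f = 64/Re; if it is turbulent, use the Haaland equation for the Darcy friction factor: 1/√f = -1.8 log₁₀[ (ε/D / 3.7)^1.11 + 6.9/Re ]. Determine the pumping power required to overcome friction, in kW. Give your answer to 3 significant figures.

P ≈ 1.24 kW

ṁ = 7410 kg/h = 7410/3600 = 2.058 kg/s.
A = πD²/4 = π(0.586)²/4 = 0.2697 m²; mean velocity V = ṁ/(ρA) = 2.058/(0.771 · 0.2697) = 9.899 m/s.
Reynolds number Re = ρVD/μ = 0.771 · 9.899 · 0.586 / 1.22e-05 = 3.666e+05.
Re > 4000 → turbulent. Relative roughness ε/D = 0.000752/0.586 = 0.00128. Haaland: 1/√f = -1.8 log₁₀[(0.00128/3.7)^1.11 + 6.9/3.666e+05] = -1.8 log₁₀[0.000144 + 1.88e-05] = 6.817, so f = 0.02152.
Darcy-Weisbach: ΔP = f(L/D)(ρV²/2) = 0.02152·(334/0.586)·(0.771·9.899²/2) = 0.02152·570·37.77 = 463.3 Pa.
Q = ṁ/ρ = 2.058/0.771 = 2.67 m³/s.
Pumping power P = QΔP = 2.67·463.3 = 1237 W = 1.24 kW.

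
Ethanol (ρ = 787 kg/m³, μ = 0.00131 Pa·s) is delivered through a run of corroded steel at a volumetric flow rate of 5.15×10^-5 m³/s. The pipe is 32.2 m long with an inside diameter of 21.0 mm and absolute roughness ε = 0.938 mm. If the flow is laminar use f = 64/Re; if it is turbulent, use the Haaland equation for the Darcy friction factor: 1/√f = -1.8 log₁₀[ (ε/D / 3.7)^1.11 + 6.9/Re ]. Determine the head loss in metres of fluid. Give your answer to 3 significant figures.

h_f ≈ 0.0589 m

Cross-sectional area A = πD²/4 = π(0.021)²/4 = 0.0003464 m²; mean velocity V = Q/A = 5.15e-05/0.0003464 = 0.1487 m/s.
Reynolds number Re = ρVD/μ = 787 · 0.1487 · 0.021 / 0.00131 = 1876.
Re < 2300 → laminar flow, so f = 64/Re = 64/1876 = 0.03412 (the turbulent correlation is not needed).
Darcy-Weisbach: ΔP = f(L/D)(ρV²/2) = 0.03412·(32.2/0.021)·(787·0.1487²/2) = 0.03412·1533·8.7 = 455.1 Pa.
Head loss h_f = ΔP/(ρg) = 455.1/(787·9.81) = 0.0589 m.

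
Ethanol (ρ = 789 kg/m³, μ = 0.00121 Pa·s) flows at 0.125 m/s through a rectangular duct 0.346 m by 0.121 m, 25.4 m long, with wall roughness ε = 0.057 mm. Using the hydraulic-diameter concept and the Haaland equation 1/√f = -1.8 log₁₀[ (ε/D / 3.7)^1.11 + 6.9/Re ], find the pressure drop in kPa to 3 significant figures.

ΔP ≈ 0.0248 kPa

Hydraulic diameter D_h = 4A/P = 4·(0.346·0.121)/(2·(0.346+0.121)) = 0.1675/0.934 = 0.1793 m.
Re = ρVD_h/μ = 789·0.125·0.1793/0.00121 = 1.461e+04.
ε/D_h = 5.7e-05/0.1793 = 0.000318; Haaland gives 1/√f = -1.8 log₁₀[3.07e-05+0.000472] = 5.937, so f = 0.02837.
ΔP = f(L/D_h)(ρV²/2) = 0.02837·25.4/0.1793·6.164 = 24.77 Pa.
ΔP = 0.0248 kPa.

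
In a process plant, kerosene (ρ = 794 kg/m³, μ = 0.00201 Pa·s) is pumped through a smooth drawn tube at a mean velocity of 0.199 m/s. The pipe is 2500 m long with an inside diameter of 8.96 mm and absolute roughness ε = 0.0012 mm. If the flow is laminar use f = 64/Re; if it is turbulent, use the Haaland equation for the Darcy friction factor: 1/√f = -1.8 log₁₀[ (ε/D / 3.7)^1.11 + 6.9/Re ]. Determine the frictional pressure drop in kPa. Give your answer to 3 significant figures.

ΔP ≈ 399 kPa

Reynolds number Re = ρVD/μ = 794 · 0.199 · 0.00896 / 0.00201 = 704.3.
Re < 2300 → laminar flow, so f = 64/Re = 64/704.3 = 0.09086 (the turbulent correlation is not needed).
Darcy-Weisbach: ΔP = f(L/D)(ρV²/2) = 0.09086·(2500/0.00896)·(794·0.199²/2) = 0.09086·2.79e+05·15.72 = 3.986e+05 Pa.
ΔP = 3.986e+05 Pa = 399 kPa.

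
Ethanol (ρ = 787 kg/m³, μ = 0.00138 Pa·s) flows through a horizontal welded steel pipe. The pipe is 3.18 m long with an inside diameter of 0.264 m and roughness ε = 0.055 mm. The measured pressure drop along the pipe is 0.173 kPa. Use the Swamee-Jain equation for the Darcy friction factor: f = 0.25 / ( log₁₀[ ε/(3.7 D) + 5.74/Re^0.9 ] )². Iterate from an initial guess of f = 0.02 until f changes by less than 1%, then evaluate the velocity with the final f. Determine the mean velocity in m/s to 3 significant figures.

Rearranging Darcy-Weisbach: V = √(2·ΔP·D/(f·L·ρ)). With ε/D = 5.5e-05/0.264 = 0.000208, iterate starting from f = 0.02:
  f = 0.02 → V = √(2·173·0.264/(0.02·3.18·787)) = 1.351 m/s; Re = ρVD/μ = 2.034e+05; f → 0.01715
  f = 0.01715 → V = 1.459 m/s; Re = 2.196e+05; f → 0.01699
Converged (Δf/f < 1%). With the final f = 0.01699: V = √(2·173·0.264/(0.01699·3.18·787)) = 1.466 m/s.

V ≈ 1.47 m/s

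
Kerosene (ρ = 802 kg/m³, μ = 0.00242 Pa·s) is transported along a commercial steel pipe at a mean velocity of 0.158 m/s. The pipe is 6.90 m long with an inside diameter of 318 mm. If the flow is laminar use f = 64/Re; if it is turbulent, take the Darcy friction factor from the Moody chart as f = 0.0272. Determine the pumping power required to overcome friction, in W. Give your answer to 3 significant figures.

P ≈ 0.0741 W

Reynolds number Re = ρVD/μ = 802 · 0.158 · 0.318 / 0.00242 = 1.665e+04.
Re > 4000 → turbulent; use the Moody-chart value f = 0.0272.
Darcy-Weisbach: ΔP = f(L/D)(ρV²/2) = 0.0272·(6.9/0.318)·(802·0.158²/2) = 0.0272·21.7·10.01 = 5.908 Pa.
Q = V·A = 0.158·0.07942 = 0.01255 m³/s.
Pumping power P = QΔP = 0.01255·5.908 = 0.07414 W = 0.0741 W.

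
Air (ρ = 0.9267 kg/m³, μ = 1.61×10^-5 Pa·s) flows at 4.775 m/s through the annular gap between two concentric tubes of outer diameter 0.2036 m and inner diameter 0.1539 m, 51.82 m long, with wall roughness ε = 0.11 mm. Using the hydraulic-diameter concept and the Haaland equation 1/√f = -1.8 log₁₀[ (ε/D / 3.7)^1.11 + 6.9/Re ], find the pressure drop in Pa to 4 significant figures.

Hydraulic diameter D_h = 4A/P = D_o - D_i = 0.2036 - 0.1539 = 0.0497 m.
Re = ρVD_h/μ = 0.9267·4.775·0.0497/1.61e-05 = 1.366e+04.
ε/D_h = 0.00011/0.0497 = 0.00221; Haaland gives 1/√f = -1.8 log₁₀[0.000264+0.000505] = 5.605, so f = 0.03183.
ΔP = f(L/D_h)(ρV²/2) = 0.03183·51.82/0.0497·10.56 = 350.7 Pa.

ΔP ≈ 350.7 Pa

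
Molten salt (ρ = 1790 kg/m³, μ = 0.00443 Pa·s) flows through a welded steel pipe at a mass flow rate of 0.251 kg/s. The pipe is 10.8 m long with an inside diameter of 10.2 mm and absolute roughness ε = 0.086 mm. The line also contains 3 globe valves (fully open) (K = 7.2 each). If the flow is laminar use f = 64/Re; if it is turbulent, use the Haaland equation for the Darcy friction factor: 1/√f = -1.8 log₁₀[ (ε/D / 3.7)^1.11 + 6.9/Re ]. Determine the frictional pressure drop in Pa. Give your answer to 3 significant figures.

A = πD²/4 = π(0.0102)²/4 = 8.171e-05 m²; mean velocity V = ṁ/(ρA) = 0.251/(1790 · 8.171e-05) = 1.716 m/s.
Reynolds number Re = ρVD/μ = 1790 · 1.716 · 0.0102 / 0.00443 = 7073.
Re > 4000 → turbulent. Relative roughness ε/D = 8.6e-05/0.0102 = 0.00843. Haaland: 1/√f = -1.8 log₁₀[(0.00843/3.7)^1.11 + 6.9/7073] = -1.8 log₁₀[0.00117 + 0.000976] = 4.804, so f = 0.04332.
Total minor-loss coefficient ΣK = 3·7.2 = 21.6.
ΔP = [f·L/D + ΣK]·(ρV²/2) = [0.04332·10.8/0.0102 + 21.6]·(1790·1.716²/2) = [45.87 + 21.6]·2636 = 1.778e+05 Pa.

ΔP ≈ 178000 Pa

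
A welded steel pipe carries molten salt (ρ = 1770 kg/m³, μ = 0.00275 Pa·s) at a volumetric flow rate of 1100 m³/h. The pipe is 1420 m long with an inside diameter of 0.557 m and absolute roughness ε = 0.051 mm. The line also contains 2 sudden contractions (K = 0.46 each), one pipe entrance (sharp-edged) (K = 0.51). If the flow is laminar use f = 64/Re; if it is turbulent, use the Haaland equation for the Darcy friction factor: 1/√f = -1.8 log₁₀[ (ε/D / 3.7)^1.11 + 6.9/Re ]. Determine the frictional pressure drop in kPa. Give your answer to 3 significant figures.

ΔP ≈ 52.9 kPa

Q = 1100 m³/h = 1100/3600 = 0.3056 m³/s.
Cross-sectional area A = πD²/4 = π(0.557)²/4 = 0.2437 m²; mean velocity V = Q/A = 0.3056/0.2437 = 1.254 m/s.
Reynolds number Re = ρVD/μ = 1770 · 1.254 · 0.557 / 0.00275 = 4.496e+05.
Re > 4000 → turbulent. Relative roughness ε/D = 5.1e-05/0.557 = 9.16e-05. Haaland: 1/√f = -1.8 log₁₀[(9.16e-05/3.7)^1.11 + 6.9/4.496e+05] = -1.8 log₁₀[7.71e-06 + 1.53e-05] = 8.347, so f = 0.01435.
Total minor-loss coefficient ΣK = 2·0.46 + 1·0.51 = 1.43.
ΔP = [f·L/D + ΣK]·(ρV²/2) = [0.01435·1420/0.557 + 1.43]·(1770·1.254²/2) = [36.59 + 1.43]·1392 = 5.291e+04 Pa.
ΔP = 5.291e+04 Pa = 52.9 kPa.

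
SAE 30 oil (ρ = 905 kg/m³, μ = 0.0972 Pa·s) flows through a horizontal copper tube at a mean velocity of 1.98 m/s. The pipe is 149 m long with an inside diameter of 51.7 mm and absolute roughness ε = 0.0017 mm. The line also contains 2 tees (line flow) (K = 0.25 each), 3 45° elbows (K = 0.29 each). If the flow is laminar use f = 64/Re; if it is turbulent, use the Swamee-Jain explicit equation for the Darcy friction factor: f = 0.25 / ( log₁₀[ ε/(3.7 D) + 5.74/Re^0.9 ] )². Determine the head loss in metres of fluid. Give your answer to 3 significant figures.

Reynolds number Re = ρVD/μ = 905 · 1.98 · 0.0517 / 0.0972 = 953.1.
Re < 2300 → laminar flow, so f = 64/Re = 64/953.1 = 0.06715 (the turbulent correlation is not needed).
Total minor-loss coefficient ΣK = 2·0.25 + 3·0.29 = 1.37.
ΔP = [f·L/D + ΣK]·(ρV²/2) = [0.06715·149/0.0517 + 1.37]·(905·1.98²/2) = [193.5 + 1.37]·1774 = 3.457e+05 Pa.
Head loss h_f = ΔP/(ρg) = 3.457e+05/(905·9.81) = 38.9 m.

h_f ≈ 38.9 m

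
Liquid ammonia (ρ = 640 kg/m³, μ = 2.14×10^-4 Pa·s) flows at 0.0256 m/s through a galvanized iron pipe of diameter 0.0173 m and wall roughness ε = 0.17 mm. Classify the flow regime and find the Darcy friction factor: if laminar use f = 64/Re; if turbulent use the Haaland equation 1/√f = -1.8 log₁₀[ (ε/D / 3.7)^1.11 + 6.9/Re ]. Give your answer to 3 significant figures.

Re = ρVD/μ = 640·0.0256·0.0173/0.000214 = 1325.
Re < 2300 → laminar, so f = 64/Re = 0.04832 (roughness is irrelevant in laminar flow).

f ≈ 0.0483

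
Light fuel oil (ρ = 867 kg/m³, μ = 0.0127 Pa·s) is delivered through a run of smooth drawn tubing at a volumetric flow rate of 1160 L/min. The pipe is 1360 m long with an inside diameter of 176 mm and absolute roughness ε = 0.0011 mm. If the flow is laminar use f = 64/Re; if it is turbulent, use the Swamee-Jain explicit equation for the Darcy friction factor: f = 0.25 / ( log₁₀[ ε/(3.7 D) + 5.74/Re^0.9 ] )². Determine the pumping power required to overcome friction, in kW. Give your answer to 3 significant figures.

Q = 1160 L/min = 1160/60000 = 0.01933 m³/s.
Cross-sectional area A = πD²/4 = π(0.176)²/4 = 0.02433 m²; mean velocity V = Q/A = 0.01933/0.02433 = 0.7947 m/s.
Reynolds number Re = ρVD/μ = 867 · 0.7947 · 0.176 / 0.0127 = 9548.
Re > 4000 → turbulent. Relative roughness ε/D = 1.1e-06/0.176 = 6.25e-06. Swamee-Jain: f = 0.25/(log₁₀[6.25e-06/3.7 + 5.74/9548^0.9])² = 0.25/(log₁₀[1.69e-06 + 0.0015])² = 0.25/(-2.823)² = 0.03138.
Darcy-Weisbach: ΔP = f(L/D)(ρV²/2) = 0.03138·(1360/0.176)·(867·0.7947²/2) = 0.03138·7727·273.8 = 6.638e+04 Pa.
Pumping power P = QΔP = 0.01933·6.638e+04 = 1283 W = 1.28 kW.

P ≈ 1.28 kW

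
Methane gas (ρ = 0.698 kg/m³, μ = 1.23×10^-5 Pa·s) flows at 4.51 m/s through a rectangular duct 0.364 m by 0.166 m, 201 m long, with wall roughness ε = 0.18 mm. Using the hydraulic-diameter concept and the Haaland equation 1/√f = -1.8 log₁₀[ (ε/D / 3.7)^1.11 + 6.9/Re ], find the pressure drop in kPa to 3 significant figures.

Hydraulic diameter D_h = 4A/P = 4·(0.364·0.166)/(2·(0.364+0.166)) = 0.2417/1.06 = 0.228 m.
Re = ρVD_h/μ = 0.698·4.51·0.228/1.23e-05 = 5.836e+04.
ε/D_h = 0.00018/0.228 = 0.000789; Haaland gives 1/√f = -1.8 log₁₀[8.42e-05+0.000118] = 6.649, so f = 0.02262.
ΔP = f(L/D_h)(ρV²/2) = 0.02262·201/0.228·7.099 = 141.6 Pa.
ΔP = 0.142 kPa.

ΔP ≈ 0.142 kPa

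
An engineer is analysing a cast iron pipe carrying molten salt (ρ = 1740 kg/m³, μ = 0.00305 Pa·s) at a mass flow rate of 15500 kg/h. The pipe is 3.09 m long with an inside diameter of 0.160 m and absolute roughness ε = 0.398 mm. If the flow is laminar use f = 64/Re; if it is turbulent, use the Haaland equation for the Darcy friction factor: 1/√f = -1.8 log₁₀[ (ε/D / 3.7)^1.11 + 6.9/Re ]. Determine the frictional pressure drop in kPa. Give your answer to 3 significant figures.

ΔP ≈ 0.00851 kPa

ṁ = 15500 kg/h = 15500/3600 = 4.306 kg/s.
A = πD²/4 = π(0.16)²/4 = 0.02011 m²; mean velocity V = ṁ/(ρA) = 4.306/(1740 · 0.02011) = 0.1231 m/s.
Reynolds number Re = ρVD/μ = 1740 · 0.1231 · 0.16 / 0.00305 = 1.123e+04.
Re > 4000 → turbulent. Relative roughness ε/D = 0.000398/0.16 = 0.00249. Haaland: 1/√f = -1.8 log₁₀[(0.00249/3.7)^1.11 + 6.9/1.123e+04] = -1.8 log₁₀[0.000301 + 0.000614] = 5.469, so f = 0.03343.
Darcy-Weisbach: ΔP = f(L/D)(ρV²/2) = 0.03343·(3.09/0.16)·(1740·0.1231²/2) = 0.03343·19.31·13.18 = 8.508 Pa.
ΔP = 8.508 Pa = 0.00851 kPa.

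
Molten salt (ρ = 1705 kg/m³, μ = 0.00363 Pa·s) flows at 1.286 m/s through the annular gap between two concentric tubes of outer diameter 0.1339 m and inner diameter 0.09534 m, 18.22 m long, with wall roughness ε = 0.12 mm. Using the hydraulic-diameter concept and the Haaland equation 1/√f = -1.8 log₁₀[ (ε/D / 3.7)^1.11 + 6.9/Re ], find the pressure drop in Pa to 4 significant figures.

Hydraulic diameter D_h = 4A/P = D_o - D_i = 0.1339 - 0.09534 = 0.03856 m.
Re = ρVD_h/μ = 1705·1.286·0.03856/0.00363 = 2.329e+04.
ε/D_h = 0.00012/0.03856 = 0.00311; Haaland gives 1/√f = -1.8 log₁₀[0.000386+0.000296] = 5.699, so f = 0.03079.
ΔP = f(L/D_h)(ρV²/2) = 0.03079·18.22/0.03856·1410 = 2.051e+04 Pa.

ΔP ≈ 20510 Pa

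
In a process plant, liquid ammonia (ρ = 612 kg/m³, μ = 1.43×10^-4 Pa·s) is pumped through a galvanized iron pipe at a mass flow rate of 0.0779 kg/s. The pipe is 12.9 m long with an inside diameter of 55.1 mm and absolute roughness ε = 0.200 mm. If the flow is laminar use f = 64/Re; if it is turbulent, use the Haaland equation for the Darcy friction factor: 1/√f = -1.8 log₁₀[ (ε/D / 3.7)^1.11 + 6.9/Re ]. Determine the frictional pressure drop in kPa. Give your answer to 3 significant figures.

ΔP ≈ 0.00701 kPa

A = πD²/4 = π(0.0551)²/4 = 0.002384 m²; mean velocity V = ṁ/(ρA) = 0.0779/(612 · 0.002384) = 0.05338 m/s.
Reynolds number Re = ρVD/μ = 612 · 0.05338 · 0.0551 / 0.000143 = 1.259e+04.
Re > 4000 → turbulent. Relative roughness ε/D = 0.0002/0.0551 = 0.00363. Haaland: 1/√f = -1.8 log₁₀[(0.00363/3.7)^1.11 + 6.9/1.259e+04] = -1.8 log₁₀[0.000458 + 0.000548] = 5.395, so f = 0.03435.
Darcy-Weisbach: ΔP = f(L/D)(ρV²/2) = 0.03435·(12.9/0.0551)·(612·0.05338²/2) = 0.03435·234.1·0.872 = 7.013 Pa.
ΔP = 7.013 Pa = 0.00701 kPa.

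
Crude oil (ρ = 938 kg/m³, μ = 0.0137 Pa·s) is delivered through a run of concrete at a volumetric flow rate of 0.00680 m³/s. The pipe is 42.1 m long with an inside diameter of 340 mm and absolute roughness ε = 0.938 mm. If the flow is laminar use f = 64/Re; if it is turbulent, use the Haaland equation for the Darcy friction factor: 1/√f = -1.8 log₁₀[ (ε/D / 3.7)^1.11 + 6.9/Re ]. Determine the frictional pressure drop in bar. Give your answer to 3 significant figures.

ΔP ≈ 1.20×10^-4 bar

Cross-sectional area A = πD²/4 = π(0.34)²/4 = 0.09079 m²; mean velocity V = Q/A = 0.0068/0.09079 = 0.0749 m/s.
Reynolds number Re = ρVD/μ = 938 · 0.0749 · 0.34 / 0.0137 = 1744.
Re < 2300 → laminar flow, so f = 64/Re = 64/1744 = 0.03671 (the turbulent correlation is not needed).
Darcy-Weisbach: ΔP = f(L/D)(ρV²/2) = 0.03671·(42.1/0.34)·(938·0.0749²/2) = 0.03671·123.8·2.631 = 11.96 Pa.
ΔP = 11.96 Pa = 1.20×10^-4 bar.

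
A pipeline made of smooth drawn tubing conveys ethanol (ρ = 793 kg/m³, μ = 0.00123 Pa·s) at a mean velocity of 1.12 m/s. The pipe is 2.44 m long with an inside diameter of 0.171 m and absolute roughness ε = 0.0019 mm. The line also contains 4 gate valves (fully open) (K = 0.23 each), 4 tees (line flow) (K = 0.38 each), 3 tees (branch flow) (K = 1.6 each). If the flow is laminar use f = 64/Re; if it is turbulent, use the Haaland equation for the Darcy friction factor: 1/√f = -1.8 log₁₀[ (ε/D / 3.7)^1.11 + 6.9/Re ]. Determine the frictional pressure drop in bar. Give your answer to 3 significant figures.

Reynolds number Re = ρVD/μ = 793 · 1.12 · 0.171 / 0.00123 = 1.235e+05.
Re > 4000 → turbulent. Relative roughness ε/D = 1.9e-06/0.171 = 1.11e-05. Haaland: 1/√f = -1.8 log₁₀[(1.11e-05/3.7)^1.11 + 6.9/1.235e+05] = -1.8 log₁₀[7.41e-07 + 5.59e-05] = 7.645, so f = 0.01711.
Total minor-loss coefficient ΣK = 4·0.23 + 4·0.38 + 3·1.6 = 7.24.
ΔP = [f·L/D + ΣK]·(ρV²/2) = [0.01711·2.44/0.171 + 7.24]·(793·1.12²/2) = [0.2442 + 7.24]·497.4 = 3722 Pa.
ΔP = 3722 Pa = 0.0372 bar.

ΔP ≈ 0.0372 bar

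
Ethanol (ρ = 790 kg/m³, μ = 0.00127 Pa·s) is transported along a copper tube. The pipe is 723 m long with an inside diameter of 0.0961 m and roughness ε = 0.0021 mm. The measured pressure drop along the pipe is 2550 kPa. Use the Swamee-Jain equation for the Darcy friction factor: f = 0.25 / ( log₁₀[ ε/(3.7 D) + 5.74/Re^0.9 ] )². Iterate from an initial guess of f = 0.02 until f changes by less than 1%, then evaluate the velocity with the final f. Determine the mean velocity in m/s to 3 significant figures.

Rearranging Darcy-Weisbach: V = √(2·ΔP·D/(f·L·ρ)). With ε/D = 2.1e-06/0.0961 = 2.19e-05, iterate starting from f = 0.02:
  f = 0.02 → V = √(2·2.55e+06·0.0961/(0.02·723·790)) = 6.55 m/s; Re = ρVD/μ = 3.916e+05; f → 0.01398
  f = 0.01398 → V = 7.835 m/s; Re = 4.683e+05; f → 0.01358
  f = 0.01358 → V = 7.95 m/s; Re = 4.753e+05; f → 0.01354
Converged (Δf/f < 1%). With the final f = 0.01354: V = √(2·2.55e+06·0.0961/(0.01354·723·790)) = 7.96 m/s.

V ≈ 7.96 m/s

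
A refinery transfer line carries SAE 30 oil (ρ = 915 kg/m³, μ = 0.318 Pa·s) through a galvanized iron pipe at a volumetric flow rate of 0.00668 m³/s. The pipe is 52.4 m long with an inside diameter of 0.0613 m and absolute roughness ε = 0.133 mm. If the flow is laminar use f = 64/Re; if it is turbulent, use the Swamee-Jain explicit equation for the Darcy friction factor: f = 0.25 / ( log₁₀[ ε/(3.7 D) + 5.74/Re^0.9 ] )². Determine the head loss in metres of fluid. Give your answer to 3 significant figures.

h_f ≈ 35.8 m

Cross-sectional area A = πD²/4 = π(0.0613)²/4 = 0.002951 m²; mean velocity V = Q/A = 0.00668/0.002951 = 2.263 m/s.
Reynolds number Re = ρVD/μ = 915 · 2.263 · 0.0613 / 0.318 = 399.2.
Re < 2300 → laminar flow, so f = 64/Re = 64/399.2 = 0.1603 (the turbulent correlation is not needed).
Darcy-Weisbach: ΔP = f(L/D)(ρV²/2) = 0.1603·(52.4/0.0613)·(915·2.263²/2) = 0.1603·854.8·2344 = 3.212e+05 Pa.
Head loss h_f = ΔP/(ρg) = 3.212e+05/(915·9.81) = 35.8 m.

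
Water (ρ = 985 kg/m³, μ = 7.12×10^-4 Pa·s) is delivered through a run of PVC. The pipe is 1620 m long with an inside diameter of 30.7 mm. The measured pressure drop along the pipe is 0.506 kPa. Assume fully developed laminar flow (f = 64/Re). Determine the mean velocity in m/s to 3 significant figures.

For laminar flow, f = 64/Re with Re = ρVD/μ, so Darcy-Weisbach reduces to ΔP = 32μLV/D². Solving for V: V = ΔP·D²/(32μL) = 506·(0.0307)²/(32·0.000712·1620) = 0.01292 m/s.
Check: Re = ρVD/μ = 985·0.01292·0.0307/0.000712 = 548.8 < 2300, so the laminar assumption holds.

V ≈ 0.0129 m/s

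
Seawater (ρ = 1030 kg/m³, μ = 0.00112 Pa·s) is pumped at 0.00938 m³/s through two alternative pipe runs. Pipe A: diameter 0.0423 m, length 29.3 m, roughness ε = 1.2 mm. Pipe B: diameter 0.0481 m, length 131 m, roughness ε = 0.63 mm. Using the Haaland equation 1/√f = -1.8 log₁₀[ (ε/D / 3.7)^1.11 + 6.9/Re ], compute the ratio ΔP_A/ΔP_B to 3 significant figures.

Pipe A: V = Q/A = 0.00938/0.001405 = 6.675 m/s; Re = 2.597e+05; ε/D = 0.0284; Haaland → f = 0.0561; ΔP_A = f(L/D)(ρV²/2) = 8.916e+05 Pa.
Pipe B: V = Q/A = 0.00938/0.001817 = 5.162 m/s; Re = 2.283e+05; ε/D = 0.0131; Haaland → f = 0.04191; ΔP_B = f(L/D)(ρV²/2) = 1.566e+06 Pa.
ΔP_A/ΔP_B = 8.916e+05/1.566e+06 = 0.569.

ΔP_A/ΔP_B ≈ 0.569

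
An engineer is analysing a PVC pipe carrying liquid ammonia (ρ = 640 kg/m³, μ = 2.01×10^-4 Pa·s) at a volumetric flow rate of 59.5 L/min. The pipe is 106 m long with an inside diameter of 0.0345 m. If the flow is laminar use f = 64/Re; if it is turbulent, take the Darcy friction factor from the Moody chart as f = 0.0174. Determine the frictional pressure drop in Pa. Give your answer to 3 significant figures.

ΔP ≈ 19300 Pa

Q = 59.5 L/min = 59.5/60000 = 0.0009917 m³/s.
Cross-sectional area A = πD²/4 = π(0.0345)²/4 = 0.0009348 m²; mean velocity V = Q/A = 0.0009917/0.0009348 = 1.061 m/s.
Reynolds number Re = ρVD/μ = 640 · 1.061 · 0.0345 / 0.000201 = 1.165e+05.
Re > 4000 → turbulent; use the Moody-chart value f = 0.0174.
Darcy-Weisbach: ΔP = f(L/D)(ρV²/2) = 0.0174·(106/0.0345)·(640·1.061²/2) = 0.0174·3072·360.1 = 1.925e+04 Pa.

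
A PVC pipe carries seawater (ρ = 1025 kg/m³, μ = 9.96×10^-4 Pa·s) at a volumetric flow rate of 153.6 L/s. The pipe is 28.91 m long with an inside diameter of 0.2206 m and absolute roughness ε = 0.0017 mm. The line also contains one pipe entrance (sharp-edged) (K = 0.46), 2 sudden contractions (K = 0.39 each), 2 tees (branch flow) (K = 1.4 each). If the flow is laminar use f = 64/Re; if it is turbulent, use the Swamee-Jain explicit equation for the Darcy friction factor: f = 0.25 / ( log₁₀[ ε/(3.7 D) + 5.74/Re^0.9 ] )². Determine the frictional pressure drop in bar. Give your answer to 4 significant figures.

Q = 153.6 L/s = 153.6/1000 = 0.1536 m³/s.
Cross-sectional area A = πD²/4 = π(0.2206)²/4 = 0.03822 m²; mean velocity V = Q/A = 0.1536/0.03822 = 4.019 m/s.
Reynolds number Re = ρVD/μ = 1025 · 4.019 · 0.2206 / 0.000996 = 9.123e+05.
Re > 4000 → turbulent. Relative roughness ε/D = 1.7e-06/0.2206 = 7.71e-06. Swamee-Jain: f = 0.25/(log₁₀[7.71e-06/3.7 + 5.74/9.123e+05^0.9])² = 0.25/(log₁₀[2.08e-06 + 2.48e-05])² = 0.25/(-4.57)² = 0.01197.
Total minor-loss coefficient ΣK = 1·0.46 + 2·0.39 + 2·1.4 = 4.04.
ΔP = [f·L/D + ΣK]·(ρV²/2) = [0.01197·28.91/0.2206 + 4.04]·(1025·4.019²/2) = [1.569 + 4.04]·8277 = 4.642e+04 Pa.
ΔP = 4.642e+04 Pa = 0.4642 bar.

ΔP ≈ 0.4642 bar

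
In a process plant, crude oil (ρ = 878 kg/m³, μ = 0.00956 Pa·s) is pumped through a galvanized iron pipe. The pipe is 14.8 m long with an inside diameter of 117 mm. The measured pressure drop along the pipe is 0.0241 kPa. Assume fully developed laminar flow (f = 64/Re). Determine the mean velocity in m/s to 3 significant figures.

V ≈ 0.0729 m/s

For laminar flow, f = 64/Re with Re = ρVD/μ, so Darcy-Weisbach reduces to ΔP = 32μLV/D². Solving for V: V = ΔP·D²/(32μL) = 24.1·(0.117)²/(32·0.00956·14.8) = 0.07287 m/s.
Check: Re = ρVD/μ = 878·0.07287·0.117/0.00956 = 783 < 2300, so the laminar assumption holds.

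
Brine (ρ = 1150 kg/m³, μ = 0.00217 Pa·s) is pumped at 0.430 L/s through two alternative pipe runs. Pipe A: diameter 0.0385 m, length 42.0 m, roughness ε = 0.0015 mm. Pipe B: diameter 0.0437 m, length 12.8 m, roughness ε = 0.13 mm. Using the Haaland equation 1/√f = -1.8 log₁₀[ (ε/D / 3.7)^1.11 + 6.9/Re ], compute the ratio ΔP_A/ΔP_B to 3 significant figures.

ΔP_A/ΔP_B ≈ 5.45

Pipe A: V = Q/A = 0.00043/0.001164 = 0.3694 m/s; Re = 7536; ε/D = 3.9e-05; Haaland → f = 0.03347; ΔP_A = f(L/D)(ρV²/2) = 2864 Pa.
Pipe B: V = Q/A = 0.00043/0.0015 = 0.2867 m/s; Re = 6639; ε/D = 0.00297; Haaland → f = 0.03795; ΔP_B = f(L/D)(ρV²/2) = 525.3 Pa.
ΔP_A/ΔP_B = 2864/525.3 = 5.45.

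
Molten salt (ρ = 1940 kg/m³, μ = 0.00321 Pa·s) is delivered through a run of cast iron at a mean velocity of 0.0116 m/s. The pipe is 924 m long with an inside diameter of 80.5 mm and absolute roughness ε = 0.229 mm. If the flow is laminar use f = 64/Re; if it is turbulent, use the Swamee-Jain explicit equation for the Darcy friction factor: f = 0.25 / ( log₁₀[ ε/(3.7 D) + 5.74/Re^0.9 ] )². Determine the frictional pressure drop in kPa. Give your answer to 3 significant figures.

ΔP ≈ 0.170 kPa

Reynolds number Re = ρVD/μ = 1940 · 0.0116 · 0.0805 / 0.00321 = 564.4.
Re < 2300 → laminar flow, so f = 64/Re = 64/564.4 = 0.1134 (the turbulent correlation is not needed).
Darcy-Weisbach: ΔP = f(L/D)(ρV²/2) = 0.1134·(924/0.0805)·(1940·0.0116²/2) = 0.1134·1.148e+04·0.1305 = 169.9 Pa.
ΔP = 169.9 Pa = 0.170 kPa.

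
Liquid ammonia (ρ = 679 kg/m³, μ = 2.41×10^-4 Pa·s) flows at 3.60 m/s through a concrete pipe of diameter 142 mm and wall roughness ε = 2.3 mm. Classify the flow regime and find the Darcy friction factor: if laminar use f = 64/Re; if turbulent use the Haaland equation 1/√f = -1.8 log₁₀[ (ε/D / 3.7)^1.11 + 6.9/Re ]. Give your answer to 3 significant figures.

f ≈ 0.0451

Re = ρVD/μ = 679·3.6·0.142/0.000241 = 1.44e+06.
Re > 4000 → turbulent. ε/D = 0.0023/0.142 = 0.0162; Haaland: 1/√f = -1.8 log₁₀[0.00241 + 4.79e-06] = 4.711, so f = 0.04505.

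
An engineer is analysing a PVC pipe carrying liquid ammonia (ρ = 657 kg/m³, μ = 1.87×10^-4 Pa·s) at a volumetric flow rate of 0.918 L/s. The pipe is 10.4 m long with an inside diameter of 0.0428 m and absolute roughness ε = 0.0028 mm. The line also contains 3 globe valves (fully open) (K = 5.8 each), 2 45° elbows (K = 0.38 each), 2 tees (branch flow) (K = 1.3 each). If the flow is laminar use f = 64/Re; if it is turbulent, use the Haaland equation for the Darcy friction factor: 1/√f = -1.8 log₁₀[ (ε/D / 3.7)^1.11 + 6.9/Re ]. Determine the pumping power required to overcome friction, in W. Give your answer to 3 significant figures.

Q = 0.918 L/s = 0.918/1000 = 0.000918 m³/s.
Cross-sectional area A = πD²/4 = π(0.0428)²/4 = 0.001439 m²; mean velocity V = Q/A = 0.000918/0.001439 = 0.6381 m/s.
Reynolds number Re = ρVD/μ = 657 · 0.6381 · 0.0428 / 0.000187 = 9.595e+04.
Re > 4000 → turbulent. Relative roughness ε/D = 2.8e-06/0.0428 = 6.54e-05. Haaland: 1/√f = -1.8 log₁₀[(6.54e-05/3.7)^1.11 + 6.9/9.595e+04] = -1.8 log₁₀[5.31e-06 + 7.19e-05] = 7.402, so f = 0.01825.
Total minor-loss coefficient ΣK = 3·5.8 + 2·0.38 + 2·1.3 = 20.8.
ΔP = [f·L/D + ΣK]·(ρV²/2) = [0.01825·10.4/0.0428 + 20.8]·(657·0.6381²/2) = [4.435 + 20.8]·133.7 = 3370 Pa.
Pumping power P = QΔP = 0.000918·3370 = 3.093 W = 3.09 W.

P ≈ 3.09 W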